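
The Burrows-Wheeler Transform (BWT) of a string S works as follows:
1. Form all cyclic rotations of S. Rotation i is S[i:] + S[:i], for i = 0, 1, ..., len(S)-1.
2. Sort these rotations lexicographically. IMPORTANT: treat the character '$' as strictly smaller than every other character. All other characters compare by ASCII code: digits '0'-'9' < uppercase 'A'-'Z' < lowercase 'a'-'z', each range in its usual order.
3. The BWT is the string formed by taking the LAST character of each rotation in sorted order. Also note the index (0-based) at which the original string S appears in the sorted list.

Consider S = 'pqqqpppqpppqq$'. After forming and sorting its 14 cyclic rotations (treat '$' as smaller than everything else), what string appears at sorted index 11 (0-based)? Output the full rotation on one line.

Answer: qq$pqqqpppqppp

Derivation:
All 14 rotations (rotation i = S[i:]+S[:i]):
  rot[0] = pqqqpppqpppqq$
  rot[1] = qqqpppqpppqq$p
  rot[2] = qqpppqpppqq$pq
  rot[3] = qpppqpppqq$pqq
  rot[4] = pppqpppqq$pqqq
  rot[5] = ppqpppqq$pqqqp
  rot[6] = pqpppqq$pqqqpp
  rot[7] = qpppqq$pqqqppp
  rot[8] = pppqq$pqqqpppq
  rot[9] = ppqq$pqqqpppqp
  rot[10] = pqq$pqqqpppqpp
  rot[11] = qq$pqqqpppqppp
  rot[12] = q$pqqqpppqpppq
  rot[13] = $pqqqpppqpppqq
Sorted (with $ < everything):
  sorted[0] = $pqqqpppqpppqq
  sorted[1] = pppqpppqq$pqqq
  sorted[2] = pppqq$pqqqpppq
  sorted[3] = ppqpppqq$pqqqp
  sorted[4] = ppqq$pqqqpppqp
  sorted[5] = pqpppqq$pqqqpp
  sorted[6] = pqq$pqqqpppqpp
  sorted[7] = pqqqpppqpppqq$
  sorted[8] = q$pqqqpppqpppq
  sorted[9] = qpppqpppqq$pqq
  sorted[10] = qpppqq$pqqqppp
  sorted[11] = qq$pqqqpppqppp
  sorted[12] = qqpppqpppqq$pq
  sorted[13] = qqqpppqpppqq$p
sorted[11] = qq$pqqqpppqppp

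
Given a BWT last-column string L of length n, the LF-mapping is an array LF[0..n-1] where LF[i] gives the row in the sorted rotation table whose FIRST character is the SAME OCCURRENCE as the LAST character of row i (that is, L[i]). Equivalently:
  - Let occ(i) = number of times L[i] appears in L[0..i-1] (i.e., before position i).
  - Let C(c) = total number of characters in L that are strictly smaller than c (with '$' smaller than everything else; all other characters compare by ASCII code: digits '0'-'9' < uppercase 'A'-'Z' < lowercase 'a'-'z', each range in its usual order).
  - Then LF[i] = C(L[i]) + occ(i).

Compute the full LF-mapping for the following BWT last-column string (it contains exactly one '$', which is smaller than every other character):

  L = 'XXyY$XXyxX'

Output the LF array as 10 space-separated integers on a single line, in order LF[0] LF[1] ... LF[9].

Char counts: '$':1, 'X':5, 'Y':1, 'x':1, 'y':2
C (first-col start): C('$')=0, C('X')=1, C('Y')=6, C('x')=7, C('y')=8
L[0]='X': occ=0, LF[0]=C('X')+0=1+0=1
L[1]='X': occ=1, LF[1]=C('X')+1=1+1=2
L[2]='y': occ=0, LF[2]=C('y')+0=8+0=8
L[3]='Y': occ=0, LF[3]=C('Y')+0=6+0=6
L[4]='$': occ=0, LF[4]=C('$')+0=0+0=0
L[5]='X': occ=2, LF[5]=C('X')+2=1+2=3
L[6]='X': occ=3, LF[6]=C('X')+3=1+3=4
L[7]='y': occ=1, LF[7]=C('y')+1=8+1=9
L[8]='x': occ=0, LF[8]=C('x')+0=7+0=7
L[9]='X': occ=4, LF[9]=C('X')+4=1+4=5

Answer: 1 2 8 6 0 3 4 9 7 5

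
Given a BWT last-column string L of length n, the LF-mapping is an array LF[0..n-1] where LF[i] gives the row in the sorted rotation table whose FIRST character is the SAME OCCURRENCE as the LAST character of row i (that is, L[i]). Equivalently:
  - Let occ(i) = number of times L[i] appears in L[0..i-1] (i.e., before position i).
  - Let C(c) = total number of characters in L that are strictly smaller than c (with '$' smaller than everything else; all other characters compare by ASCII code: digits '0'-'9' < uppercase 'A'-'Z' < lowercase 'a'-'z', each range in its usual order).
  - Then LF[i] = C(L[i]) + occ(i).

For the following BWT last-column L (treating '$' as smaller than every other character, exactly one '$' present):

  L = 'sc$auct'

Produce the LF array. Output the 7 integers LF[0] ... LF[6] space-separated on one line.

Char counts: '$':1, 'a':1, 'c':2, 's':1, 't':1, 'u':1
C (first-col start): C('$')=0, C('a')=1, C('c')=2, C('s')=4, C('t')=5, C('u')=6
L[0]='s': occ=0, LF[0]=C('s')+0=4+0=4
L[1]='c': occ=0, LF[1]=C('c')+0=2+0=2
L[2]='$': occ=0, LF[2]=C('$')+0=0+0=0
L[3]='a': occ=0, LF[3]=C('a')+0=1+0=1
L[4]='u': occ=0, LF[4]=C('u')+0=6+0=6
L[5]='c': occ=1, LF[5]=C('c')+1=2+1=3
L[6]='t': occ=0, LF[6]=C('t')+0=5+0=5

Answer: 4 2 0 1 6 3 5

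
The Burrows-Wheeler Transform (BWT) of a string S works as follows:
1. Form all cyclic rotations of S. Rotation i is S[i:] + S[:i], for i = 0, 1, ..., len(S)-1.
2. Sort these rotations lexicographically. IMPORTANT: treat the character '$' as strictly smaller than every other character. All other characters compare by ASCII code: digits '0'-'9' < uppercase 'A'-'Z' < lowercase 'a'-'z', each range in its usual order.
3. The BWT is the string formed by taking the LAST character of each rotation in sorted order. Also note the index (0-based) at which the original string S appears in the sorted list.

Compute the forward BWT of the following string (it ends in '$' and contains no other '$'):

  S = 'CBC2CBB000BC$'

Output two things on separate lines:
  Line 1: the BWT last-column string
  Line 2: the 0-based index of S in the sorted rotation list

Answer: CB00CBC0CBB2$
12

Derivation:
All 13 rotations (rotation i = S[i:]+S[:i]):
  rot[0] = CBC2CBB000BC$
  rot[1] = BC2CBB000BC$C
  rot[2] = C2CBB000BC$CB
  rot[3] = 2CBB000BC$CBC
  rot[4] = CBB000BC$CBC2
  rot[5] = BB000BC$CBC2C
  rot[6] = B000BC$CBC2CB
  rot[7] = 000BC$CBC2CBB
  rot[8] = 00BC$CBC2CBB0
  rot[9] = 0BC$CBC2CBB00
  rot[10] = BC$CBC2CBB000
  rot[11] = C$CBC2CBB000B
  rot[12] = $CBC2CBB000BC
Sorted (with $ < everything):
  sorted[0] = $CBC2CBB000BC  (last char: 'C')
  sorted[1] = 000BC$CBC2CBB  (last char: 'B')
  sorted[2] = 00BC$CBC2CBB0  (last char: '0')
  sorted[3] = 0BC$CBC2CBB00  (last char: '0')
  sorted[4] = 2CBB000BC$CBC  (last char: 'C')
  sorted[5] = B000BC$CBC2CB  (last char: 'B')
  sorted[6] = BB000BC$CBC2C  (last char: 'C')
  sorted[7] = BC$CBC2CBB000  (last char: '0')
  sorted[8] = BC2CBB000BC$C  (last char: 'C')
  sorted[9] = C$CBC2CBB000B  (last char: 'B')
  sorted[10] = C2CBB000BC$CB  (last char: 'B')
  sorted[11] = CBB000BC$CBC2  (last char: '2')
  sorted[12] = CBC2CBB000BC$  (last char: '$')
Last column: CB00CBC0CBB2$
Original string S is at sorted index 12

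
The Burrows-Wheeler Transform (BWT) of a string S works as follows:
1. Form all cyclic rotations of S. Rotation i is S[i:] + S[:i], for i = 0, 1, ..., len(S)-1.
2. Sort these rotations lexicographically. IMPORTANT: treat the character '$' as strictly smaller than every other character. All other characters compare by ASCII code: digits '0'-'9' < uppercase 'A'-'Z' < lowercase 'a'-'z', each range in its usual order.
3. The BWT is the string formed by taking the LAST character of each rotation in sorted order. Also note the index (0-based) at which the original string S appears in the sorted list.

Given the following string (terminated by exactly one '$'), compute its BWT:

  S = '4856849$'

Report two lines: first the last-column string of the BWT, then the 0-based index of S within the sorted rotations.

Answer: 9$885644
1

Derivation:
All 8 rotations (rotation i = S[i:]+S[:i]):
  rot[0] = 4856849$
  rot[1] = 856849$4
  rot[2] = 56849$48
  rot[3] = 6849$485
  rot[4] = 849$4856
  rot[5] = 49$48568
  rot[6] = 9$485684
  rot[7] = $4856849
Sorted (with $ < everything):
  sorted[0] = $4856849  (last char: '9')
  sorted[1] = 4856849$  (last char: '$')
  sorted[2] = 49$48568  (last char: '8')
  sorted[3] = 56849$48  (last char: '8')
  sorted[4] = 6849$485  (last char: '5')
  sorted[5] = 849$4856  (last char: '6')
  sorted[6] = 856849$4  (last char: '4')
  sorted[7] = 9$485684  (last char: '4')
Last column: 9$885644
Original string S is at sorted index 1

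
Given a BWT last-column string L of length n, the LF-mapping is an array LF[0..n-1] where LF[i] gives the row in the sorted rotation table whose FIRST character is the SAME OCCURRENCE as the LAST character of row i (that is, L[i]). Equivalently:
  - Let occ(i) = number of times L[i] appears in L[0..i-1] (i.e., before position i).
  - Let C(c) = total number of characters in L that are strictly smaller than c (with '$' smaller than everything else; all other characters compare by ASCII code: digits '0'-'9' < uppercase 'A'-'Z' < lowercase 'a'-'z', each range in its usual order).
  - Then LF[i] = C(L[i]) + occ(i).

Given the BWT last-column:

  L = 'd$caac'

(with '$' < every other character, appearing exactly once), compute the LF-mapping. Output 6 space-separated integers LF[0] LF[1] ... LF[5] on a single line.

Answer: 5 0 3 1 2 4

Derivation:
Char counts: '$':1, 'a':2, 'c':2, 'd':1
C (first-col start): C('$')=0, C('a')=1, C('c')=3, C('d')=5
L[0]='d': occ=0, LF[0]=C('d')+0=5+0=5
L[1]='$': occ=0, LF[1]=C('$')+0=0+0=0
L[2]='c': occ=0, LF[2]=C('c')+0=3+0=3
L[3]='a': occ=0, LF[3]=C('a')+0=1+0=1
L[4]='a': occ=1, LF[4]=C('a')+1=1+1=2
L[5]='c': occ=1, LF[5]=C('c')+1=3+1=4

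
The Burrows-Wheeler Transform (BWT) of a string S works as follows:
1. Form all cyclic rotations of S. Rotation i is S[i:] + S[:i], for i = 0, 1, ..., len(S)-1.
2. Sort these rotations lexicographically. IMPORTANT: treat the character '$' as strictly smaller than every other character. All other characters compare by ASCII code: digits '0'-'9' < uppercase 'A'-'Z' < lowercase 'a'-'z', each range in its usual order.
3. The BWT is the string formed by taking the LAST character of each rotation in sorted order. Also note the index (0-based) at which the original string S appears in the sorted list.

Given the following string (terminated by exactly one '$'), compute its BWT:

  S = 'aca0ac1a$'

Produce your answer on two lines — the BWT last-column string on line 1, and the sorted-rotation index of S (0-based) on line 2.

Answer: aac1c0$aa
6

Derivation:
All 9 rotations (rotation i = S[i:]+S[:i]):
  rot[0] = aca0ac1a$
  rot[1] = ca0ac1a$a
  rot[2] = a0ac1a$ac
  rot[3] = 0ac1a$aca
  rot[4] = ac1a$aca0
  rot[5] = c1a$aca0a
  rot[6] = 1a$aca0ac
  rot[7] = a$aca0ac1
  rot[8] = $aca0ac1a
Sorted (with $ < everything):
  sorted[0] = $aca0ac1a  (last char: 'a')
  sorted[1] = 0ac1a$aca  (last char: 'a')
  sorted[2] = 1a$aca0ac  (last char: 'c')
  sorted[3] = a$aca0ac1  (last char: '1')
  sorted[4] = a0ac1a$ac  (last char: 'c')
  sorted[5] = ac1a$aca0  (last char: '0')
  sorted[6] = aca0ac1a$  (last char: '$')
  sorted[7] = c1a$aca0a  (last char: 'a')
  sorted[8] = ca0ac1a$a  (last char: 'a')
Last column: aac1c0$aa
Original string S is at sorted index 6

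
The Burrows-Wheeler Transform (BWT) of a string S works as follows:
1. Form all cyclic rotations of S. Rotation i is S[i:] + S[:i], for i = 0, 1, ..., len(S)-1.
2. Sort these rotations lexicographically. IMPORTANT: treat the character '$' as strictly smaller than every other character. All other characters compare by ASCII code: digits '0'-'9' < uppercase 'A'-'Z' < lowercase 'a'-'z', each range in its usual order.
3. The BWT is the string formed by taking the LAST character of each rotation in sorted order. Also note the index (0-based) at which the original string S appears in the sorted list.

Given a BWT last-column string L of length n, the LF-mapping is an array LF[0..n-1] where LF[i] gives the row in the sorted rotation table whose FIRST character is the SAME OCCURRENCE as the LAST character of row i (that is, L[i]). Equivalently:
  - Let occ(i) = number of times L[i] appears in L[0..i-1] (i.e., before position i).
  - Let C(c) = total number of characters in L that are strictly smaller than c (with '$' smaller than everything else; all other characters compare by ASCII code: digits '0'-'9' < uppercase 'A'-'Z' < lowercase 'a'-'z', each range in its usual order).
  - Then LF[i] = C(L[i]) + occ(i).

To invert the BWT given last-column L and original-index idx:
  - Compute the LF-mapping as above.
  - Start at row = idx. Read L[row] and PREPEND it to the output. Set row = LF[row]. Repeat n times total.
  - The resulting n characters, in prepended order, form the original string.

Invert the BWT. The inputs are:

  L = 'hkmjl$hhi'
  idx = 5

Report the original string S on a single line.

LF mapping: 1 6 8 5 7 0 2 3 4
Walk LF starting at row 5, prepending L[row]:
  step 1: row=5, L[5]='$', prepend. Next row=LF[5]=0
  step 2: row=0, L[0]='h', prepend. Next row=LF[0]=1
  step 3: row=1, L[1]='k', prepend. Next row=LF[1]=6
  step 4: row=6, L[6]='h', prepend. Next row=LF[6]=2
  step 5: row=2, L[2]='m', prepend. Next row=LF[2]=8
  step 6: row=8, L[8]='i', prepend. Next row=LF[8]=4
  step 7: row=4, L[4]='l', prepend. Next row=LF[4]=7
  step 8: row=7, L[7]='h', prepend. Next row=LF[7]=3
  step 9: row=3, L[3]='j', prepend. Next row=LF[3]=5
Reversed output: jhlimhkh$

Answer: jhlimhkh$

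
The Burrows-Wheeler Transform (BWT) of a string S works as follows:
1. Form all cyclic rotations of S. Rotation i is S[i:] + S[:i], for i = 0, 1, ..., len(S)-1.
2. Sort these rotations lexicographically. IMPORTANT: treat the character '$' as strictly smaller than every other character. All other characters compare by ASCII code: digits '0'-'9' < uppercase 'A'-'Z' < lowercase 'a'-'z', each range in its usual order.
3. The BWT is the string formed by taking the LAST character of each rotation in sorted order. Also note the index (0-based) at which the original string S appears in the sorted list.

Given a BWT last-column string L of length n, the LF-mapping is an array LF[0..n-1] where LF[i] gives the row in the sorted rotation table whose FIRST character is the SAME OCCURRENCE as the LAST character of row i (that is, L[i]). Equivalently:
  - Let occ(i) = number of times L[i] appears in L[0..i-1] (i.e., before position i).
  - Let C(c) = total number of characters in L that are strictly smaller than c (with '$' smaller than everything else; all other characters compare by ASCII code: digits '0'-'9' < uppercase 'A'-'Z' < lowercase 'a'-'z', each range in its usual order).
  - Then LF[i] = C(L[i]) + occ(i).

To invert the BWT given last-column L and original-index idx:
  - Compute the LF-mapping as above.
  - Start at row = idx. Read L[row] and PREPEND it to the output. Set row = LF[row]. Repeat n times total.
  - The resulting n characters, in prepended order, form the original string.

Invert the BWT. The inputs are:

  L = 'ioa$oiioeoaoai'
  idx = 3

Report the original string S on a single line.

LF mapping: 5 9 1 0 10 6 7 11 4 12 2 13 3 8
Walk LF starting at row 3, prepending L[row]:
  step 1: row=3, L[3]='$', prepend. Next row=LF[3]=0
  step 2: row=0, L[0]='i', prepend. Next row=LF[0]=5
  step 3: row=5, L[5]='i', prepend. Next row=LF[5]=6
  step 4: row=6, L[6]='i', prepend. Next row=LF[6]=7
  step 5: row=7, L[7]='o', prepend. Next row=LF[7]=11
  step 6: row=11, L[11]='o', prepend. Next row=LF[11]=13
  step 7: row=13, L[13]='i', prepend. Next row=LF[13]=8
  step 8: row=8, L[8]='e', prepend. Next row=LF[8]=4
  step 9: row=4, L[4]='o', prepend. Next row=LF[4]=10
  step 10: row=10, L[10]='a', prepend. Next row=LF[10]=2
  step 11: row=2, L[2]='a', prepend. Next row=LF[2]=1
  step 12: row=1, L[1]='o', prepend. Next row=LF[1]=9
  step 13: row=9, L[9]='o', prepend. Next row=LF[9]=12
  step 14: row=12, L[12]='a', prepend. Next row=LF[12]=3
Reversed output: aooaaoeiooiii$

Answer: aooaaoeiooiii$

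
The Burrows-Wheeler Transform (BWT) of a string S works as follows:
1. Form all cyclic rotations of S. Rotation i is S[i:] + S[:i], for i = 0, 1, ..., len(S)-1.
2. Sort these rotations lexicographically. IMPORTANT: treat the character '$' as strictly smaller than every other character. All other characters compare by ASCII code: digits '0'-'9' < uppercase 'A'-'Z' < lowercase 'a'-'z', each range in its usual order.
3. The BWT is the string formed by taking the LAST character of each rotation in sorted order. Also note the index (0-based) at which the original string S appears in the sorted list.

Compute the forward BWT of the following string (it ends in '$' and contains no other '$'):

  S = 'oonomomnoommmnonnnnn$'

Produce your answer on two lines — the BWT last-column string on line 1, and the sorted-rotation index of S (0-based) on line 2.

Answer: nommoonnnnoommomnnon$
20

Derivation:
All 21 rotations (rotation i = S[i:]+S[:i]):
  rot[0] = oonomomnoommmnonnnnn$
  rot[1] = onomomnoommmnonnnnn$o
  rot[2] = nomomnoommmnonnnnn$oo
  rot[3] = omomnoommmnonnnnn$oon
  rot[4] = momnoommmnonnnnn$oono
  rot[5] = omnoommmnonnnnn$oonom
  rot[6] = mnoommmnonnnnn$oonomo
  rot[7] = noommmnonnnnn$oonomom
  rot[8] = oommmnonnnnn$oonomomn
  rot[9] = ommmnonnnnn$oonomomno
  rot[10] = mmmnonnnnn$oonomomnoo
  rot[11] = mmnonnnnn$oonomomnoom
  rot[12] = mnonnnnn$oonomomnoomm
  rot[13] = nonnnnn$oonomomnoommm
  rot[14] = onnnnn$oonomomnoommmn
  rot[15] = nnnnn$oonomomnoommmno
  rot[16] = nnnn$oonomomnoommmnon
  rot[17] = nnn$oonomomnoommmnonn
  rot[18] = nn$oonomomnoommmnonnn
  rot[19] = n$oonomomnoommmnonnnn
  rot[20] = $oonomomnoommmnonnnnn
Sorted (with $ < everything):
  sorted[0] = $oonomomnoommmnonnnnn  (last char: 'n')
  sorted[1] = mmmnonnnnn$oonomomnoo  (last char: 'o')
  sorted[2] = mmnonnnnn$oonomomnoom  (last char: 'm')
  sorted[3] = mnonnnnn$oonomomnoomm  (last char: 'm')
  sorted[4] = mnoommmnonnnnn$oonomo  (last char: 'o')
  sorted[5] = momnoommmnonnnnn$oono  (last char: 'o')
  sorted[6] = n$oonomomnoommmnonnnn  (last char: 'n')
  sorted[7] = nn$oonomomnoommmnonnn  (last char: 'n')
  sorted[8] = nnn$oonomomnoommmnonn  (last char: 'n')
  sorted[9] = nnnn$oonomomnoommmnon  (last char: 'n')
  sorted[10] = nnnnn$oonomomnoommmno  (last char: 'o')
  sorted[11] = nomomnoommmnonnnnn$oo  (last char: 'o')
  sorted[12] = nonnnnn$oonomomnoommm  (last char: 'm')
  sorted[13] = noommmnonnnnn$oonomom  (last char: 'm')
  sorted[14] = ommmnonnnnn$oonomomno  (last char: 'o')
  sorted[15] = omnoommmnonnnnn$oonom  (last char: 'm')
  sorted[16] = omomnoommmnonnnnn$oon  (last char: 'n')
  sorted[17] = onnnnn$oonomomnoommmn  (last char: 'n')
  sorted[18] = onomomnoommmnonnnnn$o  (last char: 'o')
  sorted[19] = oommmnonnnnn$oonomomn  (last char: 'n')
  sorted[20] = oonomomnoommmnonnnnn$  (last char: '$')
Last column: nommoonnnnoommomnnon$
Original string S is at sorted index 20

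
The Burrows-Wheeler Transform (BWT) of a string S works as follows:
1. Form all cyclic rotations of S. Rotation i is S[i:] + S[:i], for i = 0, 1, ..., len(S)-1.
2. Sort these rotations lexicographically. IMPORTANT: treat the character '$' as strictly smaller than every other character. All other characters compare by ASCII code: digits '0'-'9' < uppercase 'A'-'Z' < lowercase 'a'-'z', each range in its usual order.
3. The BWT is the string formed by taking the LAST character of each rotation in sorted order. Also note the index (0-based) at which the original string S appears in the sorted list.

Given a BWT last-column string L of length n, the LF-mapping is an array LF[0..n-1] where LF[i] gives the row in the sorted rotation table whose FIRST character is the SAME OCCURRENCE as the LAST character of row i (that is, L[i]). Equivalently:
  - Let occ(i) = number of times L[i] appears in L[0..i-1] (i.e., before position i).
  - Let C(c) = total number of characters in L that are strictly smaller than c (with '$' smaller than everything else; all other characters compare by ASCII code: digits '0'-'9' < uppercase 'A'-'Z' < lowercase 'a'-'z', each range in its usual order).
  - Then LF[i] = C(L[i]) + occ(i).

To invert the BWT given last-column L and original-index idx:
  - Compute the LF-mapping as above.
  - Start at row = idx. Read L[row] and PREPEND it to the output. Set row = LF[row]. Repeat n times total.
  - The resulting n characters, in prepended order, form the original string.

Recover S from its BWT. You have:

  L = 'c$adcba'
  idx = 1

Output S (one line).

Answer: aadbcc$

Derivation:
LF mapping: 4 0 1 6 5 3 2
Walk LF starting at row 1, prepending L[row]:
  step 1: row=1, L[1]='$', prepend. Next row=LF[1]=0
  step 2: row=0, L[0]='c', prepend. Next row=LF[0]=4
  step 3: row=4, L[4]='c', prepend. Next row=LF[4]=5
  step 4: row=5, L[5]='b', prepend. Next row=LF[5]=3
  step 5: row=3, L[3]='d', prepend. Next row=LF[3]=6
  step 6: row=6, L[6]='a', prepend. Next row=LF[6]=2
  step 7: row=2, L[2]='a', prepend. Next row=LF[2]=1
Reversed output: aadbcc$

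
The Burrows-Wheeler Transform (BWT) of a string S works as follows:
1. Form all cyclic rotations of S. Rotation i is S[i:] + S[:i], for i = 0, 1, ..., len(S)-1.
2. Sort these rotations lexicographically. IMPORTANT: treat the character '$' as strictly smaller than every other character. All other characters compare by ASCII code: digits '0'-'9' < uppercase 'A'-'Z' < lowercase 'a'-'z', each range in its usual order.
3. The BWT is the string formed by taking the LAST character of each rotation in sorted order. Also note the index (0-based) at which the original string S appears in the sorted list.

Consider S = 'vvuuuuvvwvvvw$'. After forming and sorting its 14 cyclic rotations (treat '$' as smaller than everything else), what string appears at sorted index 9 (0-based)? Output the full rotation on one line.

Answer: vvwvvvw$vvuuuu

Derivation:
All 14 rotations (rotation i = S[i:]+S[:i]):
  rot[0] = vvuuuuvvwvvvw$
  rot[1] = vuuuuvvwvvvw$v
  rot[2] = uuuuvvwvvvw$vv
  rot[3] = uuuvvwvvvw$vvu
  rot[4] = uuvvwvvvw$vvuu
  rot[5] = uvvwvvvw$vvuuu
  rot[6] = vvwvvvw$vvuuuu
  rot[7] = vwvvvw$vvuuuuv
  rot[8] = wvvvw$vvuuuuvv
  rot[9] = vvvw$vvuuuuvvw
  rot[10] = vvw$vvuuuuvvwv
  rot[11] = vw$vvuuuuvvwvv
  rot[12] = w$vvuuuuvvwvvv
  rot[13] = $vvuuuuvvwvvvw
Sorted (with $ < everything):
  sorted[0] = $vvuuuuvvwvvvw
  sorted[1] = uuuuvvwvvvw$vv
  sorted[2] = uuuvvwvvvw$vvu
  sorted[3] = uuvvwvvvw$vvuu
  sorted[4] = uvvwvvvw$vvuuu
  sorted[5] = vuuuuvvwvvvw$v
  sorted[6] = vvuuuuvvwvvvw$
  sorted[7] = vvvw$vvuuuuvvw
  sorted[8] = vvw$vvuuuuvvwv
  sorted[9] = vvwvvvw$vvuuuu
  sorted[10] = vw$vvuuuuvvwvv
  sorted[11] = vwvvvw$vvuuuuv
  sorted[12] = w$vvuuuuvvwvvv
  sorted[13] = wvvvw$vvuuuuvv
sorted[9] = vvwvvvw$vvuuuu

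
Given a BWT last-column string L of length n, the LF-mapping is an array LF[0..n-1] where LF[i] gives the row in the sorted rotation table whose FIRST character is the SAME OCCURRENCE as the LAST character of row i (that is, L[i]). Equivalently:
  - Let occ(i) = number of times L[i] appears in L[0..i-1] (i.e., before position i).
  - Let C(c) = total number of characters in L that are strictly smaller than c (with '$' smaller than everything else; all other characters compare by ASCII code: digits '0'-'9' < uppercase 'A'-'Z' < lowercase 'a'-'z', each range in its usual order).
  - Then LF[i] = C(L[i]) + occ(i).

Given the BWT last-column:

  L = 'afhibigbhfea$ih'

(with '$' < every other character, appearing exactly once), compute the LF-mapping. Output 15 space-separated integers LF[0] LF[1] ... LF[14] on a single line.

Char counts: '$':1, 'a':2, 'b':2, 'e':1, 'f':2, 'g':1, 'h':3, 'i':3
C (first-col start): C('$')=0, C('a')=1, C('b')=3, C('e')=5, C('f')=6, C('g')=8, C('h')=9, C('i')=12
L[0]='a': occ=0, LF[0]=C('a')+0=1+0=1
L[1]='f': occ=0, LF[1]=C('f')+0=6+0=6
L[2]='h': occ=0, LF[2]=C('h')+0=9+0=9
L[3]='i': occ=0, LF[3]=C('i')+0=12+0=12
L[4]='b': occ=0, LF[4]=C('b')+0=3+0=3
L[5]='i': occ=1, LF[5]=C('i')+1=12+1=13
L[6]='g': occ=0, LF[6]=C('g')+0=8+0=8
L[7]='b': occ=1, LF[7]=C('b')+1=3+1=4
L[8]='h': occ=1, LF[8]=C('h')+1=9+1=10
L[9]='f': occ=1, LF[9]=C('f')+1=6+1=7
L[10]='e': occ=0, LF[10]=C('e')+0=5+0=5
L[11]='a': occ=1, LF[11]=C('a')+1=1+1=2
L[12]='$': occ=0, LF[12]=C('$')+0=0+0=0
L[13]='i': occ=2, LF[13]=C('i')+2=12+2=14
L[14]='h': occ=2, LF[14]=C('h')+2=9+2=11

Answer: 1 6 9 12 3 13 8 4 10 7 5 2 0 14 11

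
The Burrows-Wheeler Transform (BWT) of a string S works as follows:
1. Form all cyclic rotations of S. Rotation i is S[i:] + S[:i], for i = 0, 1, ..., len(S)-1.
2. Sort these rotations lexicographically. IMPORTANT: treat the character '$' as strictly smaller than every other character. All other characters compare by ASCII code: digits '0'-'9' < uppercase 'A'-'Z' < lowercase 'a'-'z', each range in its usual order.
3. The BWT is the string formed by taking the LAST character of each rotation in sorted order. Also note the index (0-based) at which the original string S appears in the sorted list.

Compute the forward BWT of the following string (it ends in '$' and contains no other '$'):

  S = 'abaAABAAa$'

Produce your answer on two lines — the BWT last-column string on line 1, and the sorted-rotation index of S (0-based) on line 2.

All 10 rotations (rotation i = S[i:]+S[:i]):
  rot[0] = abaAABAAa$
  rot[1] = baAABAAa$a
  rot[2] = aAABAAa$ab
  rot[3] = AABAAa$aba
  rot[4] = ABAAa$abaA
  rot[5] = BAAa$abaAA
  rot[6] = AAa$abaAAB
  rot[7] = Aa$abaAABA
  rot[8] = a$abaAABAA
  rot[9] = $abaAABAAa
Sorted (with $ < everything):
  sorted[0] = $abaAABAAa  (last char: 'a')
  sorted[1] = AABAAa$aba  (last char: 'a')
  sorted[2] = AAa$abaAAB  (last char: 'B')
  sorted[3] = ABAAa$abaA  (last char: 'A')
  sorted[4] = Aa$abaAABA  (last char: 'A')
  sorted[5] = BAAa$abaAA  (last char: 'A')
  sorted[6] = a$abaAABAA  (last char: 'A')
  sorted[7] = aAABAAa$ab  (last char: 'b')
  sorted[8] = abaAABAAa$  (last char: '$')
  sorted[9] = baAABAAa$a  (last char: 'a')
Last column: aaBAAAAb$a
Original string S is at sorted index 8

Answer: aaBAAAAb$a
8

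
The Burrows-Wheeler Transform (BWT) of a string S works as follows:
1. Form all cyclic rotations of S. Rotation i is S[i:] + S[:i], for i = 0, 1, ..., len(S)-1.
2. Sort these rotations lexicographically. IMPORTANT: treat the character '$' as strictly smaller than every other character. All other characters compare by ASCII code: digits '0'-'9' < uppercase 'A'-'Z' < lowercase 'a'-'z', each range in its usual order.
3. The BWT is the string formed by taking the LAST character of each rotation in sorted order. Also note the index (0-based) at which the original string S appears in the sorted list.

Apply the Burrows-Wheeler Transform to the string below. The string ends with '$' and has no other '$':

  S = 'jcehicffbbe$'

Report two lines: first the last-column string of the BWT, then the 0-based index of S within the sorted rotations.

Answer: efbjibcfceh$
11

Derivation:
All 12 rotations (rotation i = S[i:]+S[:i]):
  rot[0] = jcehicffbbe$
  rot[1] = cehicffbbe$j
  rot[2] = ehicffbbe$jc
  rot[3] = hicffbbe$jce
  rot[4] = icffbbe$jceh
  rot[5] = cffbbe$jcehi
  rot[6] = ffbbe$jcehic
  rot[7] = fbbe$jcehicf
  rot[8] = bbe$jcehicff
  rot[9] = be$jcehicffb
  rot[10] = e$jcehicffbb
  rot[11] = $jcehicffbbe
Sorted (with $ < everything):
  sorted[0] = $jcehicffbbe  (last char: 'e')
  sorted[1] = bbe$jcehicff  (last char: 'f')
  sorted[2] = be$jcehicffb  (last char: 'b')
  sorted[3] = cehicffbbe$j  (last char: 'j')
  sorted[4] = cffbbe$jcehi  (last char: 'i')
  sorted[5] = e$jcehicffbb  (last char: 'b')
  sorted[6] = ehicffbbe$jc  (last char: 'c')
  sorted[7] = fbbe$jcehicf  (last char: 'f')
  sorted[8] = ffbbe$jcehic  (last char: 'c')
  sorted[9] = hicffbbe$jce  (last char: 'e')
  sorted[10] = icffbbe$jceh  (last char: 'h')
  sorted[11] = jcehicffbbe$  (last char: '$')
Last column: efbjibcfceh$
Original string S is at sorted index 11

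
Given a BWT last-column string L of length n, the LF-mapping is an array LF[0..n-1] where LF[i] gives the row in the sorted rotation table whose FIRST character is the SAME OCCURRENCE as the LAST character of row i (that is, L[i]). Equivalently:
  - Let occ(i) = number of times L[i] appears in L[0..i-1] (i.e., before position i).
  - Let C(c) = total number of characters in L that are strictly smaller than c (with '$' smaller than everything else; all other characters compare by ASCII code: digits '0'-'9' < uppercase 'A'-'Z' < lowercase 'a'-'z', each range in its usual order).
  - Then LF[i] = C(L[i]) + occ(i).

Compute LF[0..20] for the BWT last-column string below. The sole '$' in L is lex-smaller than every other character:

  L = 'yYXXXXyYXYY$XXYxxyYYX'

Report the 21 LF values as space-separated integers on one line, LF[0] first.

Char counts: '$':1, 'X':8, 'Y':7, 'x':2, 'y':3
C (first-col start): C('$')=0, C('X')=1, C('Y')=9, C('x')=16, C('y')=18
L[0]='y': occ=0, LF[0]=C('y')+0=18+0=18
L[1]='Y': occ=0, LF[1]=C('Y')+0=9+0=9
L[2]='X': occ=0, LF[2]=C('X')+0=1+0=1
L[3]='X': occ=1, LF[3]=C('X')+1=1+1=2
L[4]='X': occ=2, LF[4]=C('X')+2=1+2=3
L[5]='X': occ=3, LF[5]=C('X')+3=1+3=4
L[6]='y': occ=1, LF[6]=C('y')+1=18+1=19
L[7]='Y': occ=1, LF[7]=C('Y')+1=9+1=10
L[8]='X': occ=4, LF[8]=C('X')+4=1+4=5
L[9]='Y': occ=2, LF[9]=C('Y')+2=9+2=11
L[10]='Y': occ=3, LF[10]=C('Y')+3=9+3=12
L[11]='$': occ=0, LF[11]=C('$')+0=0+0=0
L[12]='X': occ=5, LF[12]=C('X')+5=1+5=6
L[13]='X': occ=6, LF[13]=C('X')+6=1+6=7
L[14]='Y': occ=4, LF[14]=C('Y')+4=9+4=13
L[15]='x': occ=0, LF[15]=C('x')+0=16+0=16
L[16]='x': occ=1, LF[16]=C('x')+1=16+1=17
L[17]='y': occ=2, LF[17]=C('y')+2=18+2=20
L[18]='Y': occ=5, LF[18]=C('Y')+5=9+5=14
L[19]='Y': occ=6, LF[19]=C('Y')+6=9+6=15
L[20]='X': occ=7, LF[20]=C('X')+7=1+7=8

Answer: 18 9 1 2 3 4 19 10 5 11 12 0 6 7 13 16 17 20 14 15 8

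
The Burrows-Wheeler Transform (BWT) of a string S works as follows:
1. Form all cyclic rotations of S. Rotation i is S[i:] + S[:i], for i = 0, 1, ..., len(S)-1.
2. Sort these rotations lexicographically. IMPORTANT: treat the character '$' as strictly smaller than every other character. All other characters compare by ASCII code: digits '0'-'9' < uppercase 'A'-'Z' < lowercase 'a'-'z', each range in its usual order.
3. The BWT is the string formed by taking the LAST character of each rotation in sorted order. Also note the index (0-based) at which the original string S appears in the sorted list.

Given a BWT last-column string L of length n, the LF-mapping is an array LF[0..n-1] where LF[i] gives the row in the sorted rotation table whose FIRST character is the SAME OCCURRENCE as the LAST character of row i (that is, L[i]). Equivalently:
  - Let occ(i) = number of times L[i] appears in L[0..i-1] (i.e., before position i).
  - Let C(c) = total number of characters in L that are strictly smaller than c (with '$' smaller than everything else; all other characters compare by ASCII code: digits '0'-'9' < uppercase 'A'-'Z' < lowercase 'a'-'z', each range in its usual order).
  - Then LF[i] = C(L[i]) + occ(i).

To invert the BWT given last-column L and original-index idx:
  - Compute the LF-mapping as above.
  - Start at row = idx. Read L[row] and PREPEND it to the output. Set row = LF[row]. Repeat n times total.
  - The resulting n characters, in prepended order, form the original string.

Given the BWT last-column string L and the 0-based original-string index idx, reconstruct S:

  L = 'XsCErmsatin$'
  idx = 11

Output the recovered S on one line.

LF mapping: 3 9 1 2 8 6 10 4 11 5 7 0
Walk LF starting at row 11, prepending L[row]:
  step 1: row=11, L[11]='$', prepend. Next row=LF[11]=0
  step 2: row=0, L[0]='X', prepend. Next row=LF[0]=3
  step 3: row=3, L[3]='E', prepend. Next row=LF[3]=2
  step 4: row=2, L[2]='C', prepend. Next row=LF[2]=1
  step 5: row=1, L[1]='s', prepend. Next row=LF[1]=9
  step 6: row=9, L[9]='i', prepend. Next row=LF[9]=5
  step 7: row=5, L[5]='m', prepend. Next row=LF[5]=6
  step 8: row=6, L[6]='s', prepend. Next row=LF[6]=10
  step 9: row=10, L[10]='n', prepend. Next row=LF[10]=7
  step 10: row=7, L[7]='a', prepend. Next row=LF[7]=4
  step 11: row=4, L[4]='r', prepend. Next row=LF[4]=8
  step 12: row=8, L[8]='t', prepend. Next row=LF[8]=11
Reversed output: transmisCEX$

Answer: transmisCEX$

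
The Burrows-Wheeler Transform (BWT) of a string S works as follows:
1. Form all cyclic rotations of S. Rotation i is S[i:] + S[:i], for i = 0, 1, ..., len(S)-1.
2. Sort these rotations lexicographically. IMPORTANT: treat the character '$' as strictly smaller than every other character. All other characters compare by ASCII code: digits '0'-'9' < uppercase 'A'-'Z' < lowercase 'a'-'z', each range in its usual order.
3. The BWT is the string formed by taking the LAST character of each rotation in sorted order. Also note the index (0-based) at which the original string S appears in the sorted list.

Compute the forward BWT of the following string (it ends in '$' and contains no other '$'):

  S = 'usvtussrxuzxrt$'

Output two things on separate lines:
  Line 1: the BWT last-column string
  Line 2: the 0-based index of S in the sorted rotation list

Answer: txssuurvt$xszru
9

Derivation:
All 15 rotations (rotation i = S[i:]+S[:i]):
  rot[0] = usvtussrxuzxrt$
  rot[1] = svtussrxuzxrt$u
  rot[2] = vtussrxuzxrt$us
  rot[3] = tussrxuzxrt$usv
  rot[4] = ussrxuzxrt$usvt
  rot[5] = ssrxuzxrt$usvtu
  rot[6] = srxuzxrt$usvtus
  rot[7] = rxuzxrt$usvtuss
  rot[8] = xuzxrt$usvtussr
  rot[9] = uzxrt$usvtussrx
  rot[10] = zxrt$usvtussrxu
  rot[11] = xrt$usvtussrxuz
  rot[12] = rt$usvtussrxuzx
  rot[13] = t$usvtussrxuzxr
  rot[14] = $usvtussrxuzxrt
Sorted (with $ < everything):
  sorted[0] = $usvtussrxuzxrt  (last char: 't')
  sorted[1] = rt$usvtussrxuzx  (last char: 'x')
  sorted[2] = rxuzxrt$usvtuss  (last char: 's')
  sorted[3] = srxuzxrt$usvtus  (last char: 's')
  sorted[4] = ssrxuzxrt$usvtu  (last char: 'u')
  sorted[5] = svtussrxuzxrt$u  (last char: 'u')
  sorted[6] = t$usvtussrxuzxr  (last char: 'r')
  sorted[7] = tussrxuzxrt$usv  (last char: 'v')
  sorted[8] = ussrxuzxrt$usvt  (last char: 't')
  sorted[9] = usvtussrxuzxrt$  (last char: '$')
  sorted[10] = uzxrt$usvtussrx  (last char: 'x')
  sorted[11] = vtussrxuzxrt$us  (last char: 's')
  sorted[12] = xrt$usvtussrxuz  (last char: 'z')
  sorted[13] = xuzxrt$usvtussr  (last char: 'r')
  sorted[14] = zxrt$usvtussrxu  (last char: 'u')
Last column: txssuurvt$xszru
Original string S is at sorted index 9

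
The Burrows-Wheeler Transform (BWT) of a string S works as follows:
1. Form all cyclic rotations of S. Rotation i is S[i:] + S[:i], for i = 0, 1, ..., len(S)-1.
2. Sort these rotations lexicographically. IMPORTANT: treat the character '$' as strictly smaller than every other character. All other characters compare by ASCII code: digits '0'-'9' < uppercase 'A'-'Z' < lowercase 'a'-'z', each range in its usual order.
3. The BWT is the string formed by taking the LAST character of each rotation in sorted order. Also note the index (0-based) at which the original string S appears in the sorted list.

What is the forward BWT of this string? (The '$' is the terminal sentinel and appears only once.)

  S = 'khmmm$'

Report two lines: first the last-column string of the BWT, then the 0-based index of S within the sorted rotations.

All 6 rotations (rotation i = S[i:]+S[:i]):
  rot[0] = khmmm$
  rot[1] = hmmm$k
  rot[2] = mmm$kh
  rot[3] = mm$khm
  rot[4] = m$khmm
  rot[5] = $khmmm
Sorted (with $ < everything):
  sorted[0] = $khmmm  (last char: 'm')
  sorted[1] = hmmm$k  (last char: 'k')
  sorted[2] = khmmm$  (last char: '$')
  sorted[3] = m$khmm  (last char: 'm')
  sorted[4] = mm$khm  (last char: 'm')
  sorted[5] = mmm$kh  (last char: 'h')
Last column: mk$mmh
Original string S is at sorted index 2

Answer: mk$mmh
2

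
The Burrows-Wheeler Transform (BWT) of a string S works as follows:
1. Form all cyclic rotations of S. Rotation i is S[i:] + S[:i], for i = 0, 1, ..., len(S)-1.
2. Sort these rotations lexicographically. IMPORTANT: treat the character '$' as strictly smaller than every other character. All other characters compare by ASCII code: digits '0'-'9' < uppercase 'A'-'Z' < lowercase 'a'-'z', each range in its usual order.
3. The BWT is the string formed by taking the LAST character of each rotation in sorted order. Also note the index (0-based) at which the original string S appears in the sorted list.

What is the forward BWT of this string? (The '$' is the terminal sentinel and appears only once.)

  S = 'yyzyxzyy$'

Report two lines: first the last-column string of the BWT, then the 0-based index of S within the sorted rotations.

All 9 rotations (rotation i = S[i:]+S[:i]):
  rot[0] = yyzyxzyy$
  rot[1] = yzyxzyy$y
  rot[2] = zyxzyy$yy
  rot[3] = yxzyy$yyz
  rot[4] = xzyy$yyzy
  rot[5] = zyy$yyzyx
  rot[6] = yy$yyzyxz
  rot[7] = y$yyzyxzy
  rot[8] = $yyzyxzyy
Sorted (with $ < everything):
  sorted[0] = $yyzyxzyy  (last char: 'y')
  sorted[1] = xzyy$yyzy  (last char: 'y')
  sorted[2] = y$yyzyxzy  (last char: 'y')
  sorted[3] = yxzyy$yyz  (last char: 'z')
  sorted[4] = yy$yyzyxz  (last char: 'z')
  sorted[5] = yyzyxzyy$  (last char: '$')
  sorted[6] = yzyxzyy$y  (last char: 'y')
  sorted[7] = zyxzyy$yy  (last char: 'y')
  sorted[8] = zyy$yyzyx  (last char: 'x')
Last column: yyyzz$yyx
Original string S is at sorted index 5

Answer: yyyzz$yyx
5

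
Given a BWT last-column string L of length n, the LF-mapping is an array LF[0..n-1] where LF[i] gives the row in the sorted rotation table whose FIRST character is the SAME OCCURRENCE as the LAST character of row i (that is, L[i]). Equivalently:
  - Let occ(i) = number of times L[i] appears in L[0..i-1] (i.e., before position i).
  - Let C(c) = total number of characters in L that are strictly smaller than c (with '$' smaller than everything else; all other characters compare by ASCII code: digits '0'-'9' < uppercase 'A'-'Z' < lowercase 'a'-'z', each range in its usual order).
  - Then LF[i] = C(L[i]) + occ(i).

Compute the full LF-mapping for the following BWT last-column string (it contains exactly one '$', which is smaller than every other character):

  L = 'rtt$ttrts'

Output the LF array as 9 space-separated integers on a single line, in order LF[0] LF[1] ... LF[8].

Char counts: '$':1, 'r':2, 's':1, 't':5
C (first-col start): C('$')=0, C('r')=1, C('s')=3, C('t')=4
L[0]='r': occ=0, LF[0]=C('r')+0=1+0=1
L[1]='t': occ=0, LF[1]=C('t')+0=4+0=4
L[2]='t': occ=1, LF[2]=C('t')+1=4+1=5
L[3]='$': occ=0, LF[3]=C('$')+0=0+0=0
L[4]='t': occ=2, LF[4]=C('t')+2=4+2=6
L[5]='t': occ=3, LF[5]=C('t')+3=4+3=7
L[6]='r': occ=1, LF[6]=C('r')+1=1+1=2
L[7]='t': occ=4, LF[7]=C('t')+4=4+4=8
L[8]='s': occ=0, LF[8]=C('s')+0=3+0=3

Answer: 1 4 5 0 6 7 2 8 3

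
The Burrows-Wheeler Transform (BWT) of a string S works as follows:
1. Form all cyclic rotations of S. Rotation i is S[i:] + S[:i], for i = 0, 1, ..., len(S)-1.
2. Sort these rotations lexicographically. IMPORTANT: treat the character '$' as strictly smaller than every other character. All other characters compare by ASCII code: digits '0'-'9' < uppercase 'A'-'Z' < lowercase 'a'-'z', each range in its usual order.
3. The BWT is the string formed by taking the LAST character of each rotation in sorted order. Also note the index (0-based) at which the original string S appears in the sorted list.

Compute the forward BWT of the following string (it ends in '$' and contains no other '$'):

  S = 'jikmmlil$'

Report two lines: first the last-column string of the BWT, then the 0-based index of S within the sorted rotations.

All 9 rotations (rotation i = S[i:]+S[:i]):
  rot[0] = jikmmlil$
  rot[1] = ikmmlil$j
  rot[2] = kmmlil$ji
  rot[3] = mmlil$jik
  rot[4] = mlil$jikm
  rot[5] = lil$jikmm
  rot[6] = il$jikmml
  rot[7] = l$jikmmli
  rot[8] = $jikmmlil
Sorted (with $ < everything):
  sorted[0] = $jikmmlil  (last char: 'l')
  sorted[1] = ikmmlil$j  (last char: 'j')
  sorted[2] = il$jikmml  (last char: 'l')
  sorted[3] = jikmmlil$  (last char: '$')
  sorted[4] = kmmlil$ji  (last char: 'i')
  sorted[5] = l$jikmmli  (last char: 'i')
  sorted[6] = lil$jikmm  (last char: 'm')
  sorted[7] = mlil$jikm  (last char: 'm')
  sorted[8] = mmlil$jik  (last char: 'k')
Last column: ljl$iimmk
Original string S is at sorted index 3

Answer: ljl$iimmk
3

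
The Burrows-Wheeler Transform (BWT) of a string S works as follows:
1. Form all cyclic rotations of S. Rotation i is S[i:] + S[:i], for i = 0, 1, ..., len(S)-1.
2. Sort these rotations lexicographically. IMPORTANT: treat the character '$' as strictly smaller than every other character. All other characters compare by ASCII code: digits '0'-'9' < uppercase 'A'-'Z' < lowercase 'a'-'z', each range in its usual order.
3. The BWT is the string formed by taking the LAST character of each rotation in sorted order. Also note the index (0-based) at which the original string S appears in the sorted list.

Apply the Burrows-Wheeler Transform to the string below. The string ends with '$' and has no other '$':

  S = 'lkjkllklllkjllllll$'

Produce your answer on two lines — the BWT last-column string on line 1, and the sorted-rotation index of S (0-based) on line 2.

All 19 rotations (rotation i = S[i:]+S[:i]):
  rot[0] = lkjkllklllkjllllll$
  rot[1] = kjkllklllkjllllll$l
  rot[2] = jkllklllkjllllll$lk
  rot[3] = kllklllkjllllll$lkj
  rot[4] = llklllkjllllll$lkjk
  rot[5] = lklllkjllllll$lkjkl
  rot[6] = klllkjllllll$lkjkll
  rot[7] = lllkjllllll$lkjkllk
  rot[8] = llkjllllll$lkjkllkl
  rot[9] = lkjllllll$lkjkllkll
  rot[10] = kjllllll$lkjkllklll
  rot[11] = jllllll$lkjkllklllk
  rot[12] = llllll$lkjkllklllkj
  rot[13] = lllll$lkjkllklllkjl
  rot[14] = llll$lkjkllklllkjll
  rot[15] = lll$lkjkllklllkjlll
  rot[16] = ll$lkjkllklllkjllll
  rot[17] = l$lkjkllklllkjlllll
  rot[18] = $lkjkllklllkjllllll
Sorted (with $ < everything):
  sorted[0] = $lkjkllklllkjllllll  (last char: 'l')
  sorted[1] = jkllklllkjllllll$lk  (last char: 'k')
  sorted[2] = jllllll$lkjkllklllk  (last char: 'k')
  sorted[3] = kjkllklllkjllllll$l  (last char: 'l')
  sorted[4] = kjllllll$lkjkllklll  (last char: 'l')
  sorted[5] = kllklllkjllllll$lkj  (last char: 'j')
  sorted[6] = klllkjllllll$lkjkll  (last char: 'l')
  sorted[7] = l$lkjkllklllkjlllll  (last char: 'l')
  sorted[8] = lkjkllklllkjllllll$  (last char: '$')
  sorted[9] = lkjllllll$lkjkllkll  (last char: 'l')
  sorted[10] = lklllkjllllll$lkjkl  (last char: 'l')
  sorted[11] = ll$lkjkllklllkjllll  (last char: 'l')
  sorted[12] = llkjllllll$lkjkllkl  (last char: 'l')
  sorted[13] = llklllkjllllll$lkjk  (last char: 'k')
  sorted[14] = lll$lkjkllklllkjlll  (last char: 'l')
  sorted[15] = lllkjllllll$lkjkllk  (last char: 'k')
  sorted[16] = llll$lkjkllklllkjll  (last char: 'l')
  sorted[17] = lllll$lkjkllklllkjl  (last char: 'l')
  sorted[18] = llllll$lkjkllklllkj  (last char: 'j')
Last column: lkklljll$llllklkllj
Original string S is at sorted index 8

Answer: lkklljll$llllklkllj
8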